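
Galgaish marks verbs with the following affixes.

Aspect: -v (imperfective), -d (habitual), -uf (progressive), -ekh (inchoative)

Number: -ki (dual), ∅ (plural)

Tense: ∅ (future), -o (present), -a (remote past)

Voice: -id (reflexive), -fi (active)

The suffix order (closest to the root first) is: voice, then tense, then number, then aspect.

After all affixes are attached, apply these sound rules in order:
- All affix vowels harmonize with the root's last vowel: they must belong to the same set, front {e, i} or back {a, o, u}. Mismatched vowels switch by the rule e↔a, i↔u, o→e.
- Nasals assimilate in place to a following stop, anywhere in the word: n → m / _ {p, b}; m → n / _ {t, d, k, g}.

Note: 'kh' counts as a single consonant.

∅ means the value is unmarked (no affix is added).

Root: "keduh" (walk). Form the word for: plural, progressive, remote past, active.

keduhfuauf

Attach voice active -fi → keduhfi.
Attach tense remote past -a → keduhfia.
number = plural: zero marking, form stays keduhfia.
Attach aspect progressive -uf → keduhfiauf.
Apply vowel harmony: keduhfiauf → keduhfuauf.
Nasal assimilation: no change.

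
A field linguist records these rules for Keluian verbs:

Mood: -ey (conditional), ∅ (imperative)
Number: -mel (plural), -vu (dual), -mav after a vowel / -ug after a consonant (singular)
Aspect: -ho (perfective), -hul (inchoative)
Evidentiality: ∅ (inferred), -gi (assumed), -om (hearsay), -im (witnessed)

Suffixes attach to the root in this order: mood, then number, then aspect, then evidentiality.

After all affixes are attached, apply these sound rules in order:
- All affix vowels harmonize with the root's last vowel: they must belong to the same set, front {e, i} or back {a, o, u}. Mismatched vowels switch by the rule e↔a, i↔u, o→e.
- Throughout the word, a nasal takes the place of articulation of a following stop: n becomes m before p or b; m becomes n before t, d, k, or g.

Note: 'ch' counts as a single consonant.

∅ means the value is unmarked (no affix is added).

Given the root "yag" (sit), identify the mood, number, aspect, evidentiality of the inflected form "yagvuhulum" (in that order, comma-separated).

imperative, dual, inchoative, witnessed

Segment: yag-vu-hul-im.
mood: ∅ → imperative.
number: -vu → dual.
aspect: -hul → inchoative.
evidentiality: -im → witnessed.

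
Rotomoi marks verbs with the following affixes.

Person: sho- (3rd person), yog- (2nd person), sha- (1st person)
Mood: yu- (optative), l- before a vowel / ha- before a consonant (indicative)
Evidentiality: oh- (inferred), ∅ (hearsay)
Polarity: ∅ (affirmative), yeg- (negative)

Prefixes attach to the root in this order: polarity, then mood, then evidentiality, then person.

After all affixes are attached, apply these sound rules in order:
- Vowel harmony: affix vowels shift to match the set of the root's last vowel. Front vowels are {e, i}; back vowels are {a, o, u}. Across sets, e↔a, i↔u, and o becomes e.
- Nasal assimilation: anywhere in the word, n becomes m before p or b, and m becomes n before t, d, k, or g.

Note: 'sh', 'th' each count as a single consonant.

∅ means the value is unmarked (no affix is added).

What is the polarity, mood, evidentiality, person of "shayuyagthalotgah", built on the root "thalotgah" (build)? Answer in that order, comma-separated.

negative, optative, hearsay, 1st person

Segment: sha-yu-yeg-thalotgah.
polarity: yeg- → negative.
mood: yu- → optative.
evidentiality: ∅ → hearsay.
person: sha- → 1st person.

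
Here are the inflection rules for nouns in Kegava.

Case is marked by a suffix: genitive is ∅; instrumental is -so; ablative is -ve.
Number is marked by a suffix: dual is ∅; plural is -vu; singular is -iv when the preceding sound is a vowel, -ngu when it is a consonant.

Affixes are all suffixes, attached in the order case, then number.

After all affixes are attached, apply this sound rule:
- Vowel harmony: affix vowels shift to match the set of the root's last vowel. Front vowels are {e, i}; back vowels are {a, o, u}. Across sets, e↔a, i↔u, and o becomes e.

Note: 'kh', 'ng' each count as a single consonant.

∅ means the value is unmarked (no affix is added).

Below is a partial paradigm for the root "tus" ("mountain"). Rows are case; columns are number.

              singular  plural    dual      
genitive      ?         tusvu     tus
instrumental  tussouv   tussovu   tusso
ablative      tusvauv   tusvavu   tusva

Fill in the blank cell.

tusngu

case = genitive: zero marking, form stays tus.
Attach number singular -ngu (after consonant 's') → tusngu.
Vowel harmony: no change.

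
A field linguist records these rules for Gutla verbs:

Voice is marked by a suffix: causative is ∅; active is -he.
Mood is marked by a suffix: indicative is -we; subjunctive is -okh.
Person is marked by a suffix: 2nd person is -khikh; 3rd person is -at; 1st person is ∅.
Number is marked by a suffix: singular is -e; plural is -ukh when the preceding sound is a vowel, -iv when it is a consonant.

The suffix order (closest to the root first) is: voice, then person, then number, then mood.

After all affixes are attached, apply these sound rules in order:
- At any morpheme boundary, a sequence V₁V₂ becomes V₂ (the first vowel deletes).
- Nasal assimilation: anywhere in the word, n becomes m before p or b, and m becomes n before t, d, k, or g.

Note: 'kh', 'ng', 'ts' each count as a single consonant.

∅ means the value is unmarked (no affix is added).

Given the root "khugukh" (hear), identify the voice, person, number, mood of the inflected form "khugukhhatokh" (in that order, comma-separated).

Segment: khugukh-he-at-e-okh.
voice: -he → active.
person: -at → 3rd person.
number: -e → singular.
mood: -okh → subjunctive.

active, 3rd person, singular, subjunctive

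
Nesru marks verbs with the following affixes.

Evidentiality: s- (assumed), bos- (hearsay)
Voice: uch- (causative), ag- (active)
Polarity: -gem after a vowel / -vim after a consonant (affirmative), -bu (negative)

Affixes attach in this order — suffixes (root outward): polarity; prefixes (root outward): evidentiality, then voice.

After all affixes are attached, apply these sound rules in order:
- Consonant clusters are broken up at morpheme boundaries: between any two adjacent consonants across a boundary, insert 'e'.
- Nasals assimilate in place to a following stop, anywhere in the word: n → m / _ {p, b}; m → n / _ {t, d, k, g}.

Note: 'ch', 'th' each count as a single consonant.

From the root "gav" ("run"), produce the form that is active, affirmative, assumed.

agesegavevim

Attach polarity affirmative -vim (after consonant 'v') → gavvim.
Attach evidentiality assumed s- → sgavvim.
Attach voice active ag- → agsgavvim.
Apply epenthesis: agsgavvim → agesegavevim.
Nasal assimilation: no change.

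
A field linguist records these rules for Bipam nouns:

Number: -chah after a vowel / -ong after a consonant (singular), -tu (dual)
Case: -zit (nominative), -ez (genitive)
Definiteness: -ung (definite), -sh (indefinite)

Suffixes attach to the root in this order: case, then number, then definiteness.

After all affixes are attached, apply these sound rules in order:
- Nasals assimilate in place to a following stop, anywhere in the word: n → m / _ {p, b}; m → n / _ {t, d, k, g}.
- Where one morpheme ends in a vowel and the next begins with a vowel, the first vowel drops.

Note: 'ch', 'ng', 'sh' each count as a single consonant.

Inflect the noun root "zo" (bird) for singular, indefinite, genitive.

Attach case genitive -ez → zoez.
Attach number singular -ong (after consonant 'z') → zoezong.
Attach definiteness indefinite -sh → zoezongsh.
Nasal assimilation: no change.
Apply vowel deletion: zoezongsh → zezongsh.

zezongsh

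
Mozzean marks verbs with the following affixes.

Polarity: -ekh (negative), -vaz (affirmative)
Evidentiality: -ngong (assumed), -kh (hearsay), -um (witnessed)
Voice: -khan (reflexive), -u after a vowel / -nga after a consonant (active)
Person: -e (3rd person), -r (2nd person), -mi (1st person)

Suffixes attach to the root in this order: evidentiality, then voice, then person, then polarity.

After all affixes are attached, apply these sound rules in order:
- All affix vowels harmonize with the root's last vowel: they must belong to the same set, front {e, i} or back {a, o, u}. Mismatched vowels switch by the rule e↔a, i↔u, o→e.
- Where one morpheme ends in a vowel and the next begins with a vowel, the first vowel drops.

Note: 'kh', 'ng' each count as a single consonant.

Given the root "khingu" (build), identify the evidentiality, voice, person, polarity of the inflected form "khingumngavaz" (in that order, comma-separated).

Segment: khingu-um-nga-e-vaz.
evidentiality: -um → witnessed.
voice: -u/nga → active.
person: -e → 3rd person.
polarity: -vaz → affirmative.

witnessed, active, 3rd person, affirmative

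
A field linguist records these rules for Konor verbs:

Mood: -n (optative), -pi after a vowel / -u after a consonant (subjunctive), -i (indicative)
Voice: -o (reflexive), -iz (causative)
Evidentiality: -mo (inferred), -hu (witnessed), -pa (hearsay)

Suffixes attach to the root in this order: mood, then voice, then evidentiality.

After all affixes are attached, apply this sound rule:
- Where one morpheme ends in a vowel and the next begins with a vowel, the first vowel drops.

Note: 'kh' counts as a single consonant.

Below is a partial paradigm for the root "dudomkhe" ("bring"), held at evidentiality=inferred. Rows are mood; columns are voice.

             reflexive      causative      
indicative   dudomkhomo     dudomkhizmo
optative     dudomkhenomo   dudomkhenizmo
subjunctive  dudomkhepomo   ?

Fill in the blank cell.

dudomkhepizmo

Attach mood subjunctive -pi (after vowel 'e') → dudomkhepi.
Attach voice causative -iz → dudomkhepiiz.
Attach evidentiality inferred -mo → dudomkhepiizmo.
Apply vowel deletion: dudomkhepiizmo → dudomkhepizmo.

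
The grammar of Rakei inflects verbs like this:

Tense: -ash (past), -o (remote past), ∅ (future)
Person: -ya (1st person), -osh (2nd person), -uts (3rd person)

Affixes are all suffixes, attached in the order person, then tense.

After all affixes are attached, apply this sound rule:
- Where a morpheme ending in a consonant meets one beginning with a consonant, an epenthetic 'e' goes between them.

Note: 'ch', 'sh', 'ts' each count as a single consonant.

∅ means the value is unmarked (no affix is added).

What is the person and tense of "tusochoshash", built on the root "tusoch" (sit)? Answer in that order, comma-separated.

Segment: tusoch-osh-ash.
person: -osh → 2nd person.
tense: -ash → past.

2nd person, past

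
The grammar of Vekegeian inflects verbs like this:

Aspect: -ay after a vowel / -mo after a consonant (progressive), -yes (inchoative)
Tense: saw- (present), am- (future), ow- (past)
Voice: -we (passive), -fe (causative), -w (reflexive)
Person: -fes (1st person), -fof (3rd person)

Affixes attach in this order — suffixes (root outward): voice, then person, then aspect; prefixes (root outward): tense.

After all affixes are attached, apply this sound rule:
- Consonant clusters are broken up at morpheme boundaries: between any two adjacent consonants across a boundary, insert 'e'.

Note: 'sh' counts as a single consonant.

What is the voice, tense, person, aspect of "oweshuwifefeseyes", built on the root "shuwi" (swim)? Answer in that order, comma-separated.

causative, past, 1st person, inchoative

Segment: ow-shuwi-fe-fes-yes.
voice: -fe → causative.
tense: ow- → past.
person: -fes → 1st person.
aspect: -yes → inchoative.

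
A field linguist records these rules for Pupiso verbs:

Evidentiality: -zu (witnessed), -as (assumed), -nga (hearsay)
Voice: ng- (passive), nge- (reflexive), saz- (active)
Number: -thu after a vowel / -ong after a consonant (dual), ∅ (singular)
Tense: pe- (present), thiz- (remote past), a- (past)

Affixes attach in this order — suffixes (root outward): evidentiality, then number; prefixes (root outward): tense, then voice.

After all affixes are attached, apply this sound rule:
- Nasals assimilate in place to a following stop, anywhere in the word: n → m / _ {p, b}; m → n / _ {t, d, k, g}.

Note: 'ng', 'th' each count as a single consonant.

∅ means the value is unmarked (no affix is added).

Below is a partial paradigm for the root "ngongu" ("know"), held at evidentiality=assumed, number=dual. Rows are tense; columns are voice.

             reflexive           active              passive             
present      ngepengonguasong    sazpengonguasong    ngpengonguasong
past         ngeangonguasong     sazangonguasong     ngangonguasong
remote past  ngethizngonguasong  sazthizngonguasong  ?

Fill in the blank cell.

ngthizngonguasong

Attach tense remote past thiz- → thizngongu.
Attach voice passive ng- → ngthizngongu.
Attach evidentiality assumed -as → ngthizngonguas.
Attach number dual -ong (after consonant 's') → ngthizngonguasong.
Nasal assimilation: no change.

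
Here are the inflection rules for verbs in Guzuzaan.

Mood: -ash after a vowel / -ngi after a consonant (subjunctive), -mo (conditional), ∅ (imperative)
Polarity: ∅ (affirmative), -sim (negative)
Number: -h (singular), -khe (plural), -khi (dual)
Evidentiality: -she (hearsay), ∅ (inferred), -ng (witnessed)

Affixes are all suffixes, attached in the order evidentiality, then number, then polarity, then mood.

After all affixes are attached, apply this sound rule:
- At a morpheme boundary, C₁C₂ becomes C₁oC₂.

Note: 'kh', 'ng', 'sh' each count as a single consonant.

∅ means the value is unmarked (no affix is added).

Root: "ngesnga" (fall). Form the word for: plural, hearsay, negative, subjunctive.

Attach evidentiality hearsay -she → ngesngashe.
Attach number plural -khe → ngesngashekhe.
Attach polarity negative -sim → ngesngashekhesim.
Attach mood subjunctive -ngi (after consonant 'm') → ngesngashekhesimngi.
Apply epenthesis: ngesngashekhesimngi → ngesngashekhesimongi.

ngesngashekhesimongi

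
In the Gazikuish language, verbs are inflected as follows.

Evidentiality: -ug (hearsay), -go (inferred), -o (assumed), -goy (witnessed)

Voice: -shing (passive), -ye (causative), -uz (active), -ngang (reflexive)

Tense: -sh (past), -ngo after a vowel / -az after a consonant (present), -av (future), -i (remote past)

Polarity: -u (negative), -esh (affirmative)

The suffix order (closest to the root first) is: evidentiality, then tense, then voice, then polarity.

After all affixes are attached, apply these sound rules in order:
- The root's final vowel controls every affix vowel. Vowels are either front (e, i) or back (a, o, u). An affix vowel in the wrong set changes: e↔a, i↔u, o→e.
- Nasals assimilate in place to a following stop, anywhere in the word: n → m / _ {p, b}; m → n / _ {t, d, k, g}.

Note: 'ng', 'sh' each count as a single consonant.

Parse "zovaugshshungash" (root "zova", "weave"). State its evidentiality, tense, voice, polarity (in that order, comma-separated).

Segment: zova-ug-sh-shing-esh.
evidentiality: -ug → hearsay.
tense: -sh → past.
voice: -shing → passive.
polarity: -esh → affirmative.

hearsay, past, passive, affirmative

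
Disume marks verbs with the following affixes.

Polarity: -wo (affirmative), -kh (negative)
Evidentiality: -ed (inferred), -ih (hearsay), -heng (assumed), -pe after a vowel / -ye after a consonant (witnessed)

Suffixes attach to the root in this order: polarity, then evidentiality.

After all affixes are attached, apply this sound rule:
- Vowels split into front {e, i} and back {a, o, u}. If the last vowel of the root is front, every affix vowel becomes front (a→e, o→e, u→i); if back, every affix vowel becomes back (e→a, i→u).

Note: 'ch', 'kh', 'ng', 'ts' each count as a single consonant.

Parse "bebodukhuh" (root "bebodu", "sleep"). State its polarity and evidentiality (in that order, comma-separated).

negative, hearsay

Segment: bebodu-kh-ih.
polarity: -kh → negative.
evidentiality: -ih → hearsay.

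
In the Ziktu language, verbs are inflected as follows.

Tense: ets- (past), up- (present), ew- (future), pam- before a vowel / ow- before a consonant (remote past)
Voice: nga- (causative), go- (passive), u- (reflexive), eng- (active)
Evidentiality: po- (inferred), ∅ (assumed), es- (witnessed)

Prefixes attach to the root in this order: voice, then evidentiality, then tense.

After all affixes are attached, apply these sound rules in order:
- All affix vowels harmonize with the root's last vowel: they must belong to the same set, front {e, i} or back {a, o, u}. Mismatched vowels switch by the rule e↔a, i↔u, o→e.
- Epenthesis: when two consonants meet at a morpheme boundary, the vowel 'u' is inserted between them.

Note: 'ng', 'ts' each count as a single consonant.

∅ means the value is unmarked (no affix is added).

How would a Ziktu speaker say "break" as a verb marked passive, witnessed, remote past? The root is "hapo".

pamasugohapo

Attach voice passive go- → gohapo.
Attach evidentiality witnessed es- → esgohapo.
Attach tense remote past pam- (before vowel 'e') → pamesgohapo.
Apply vowel harmony: pamesgohapo → pamasgohapo.
Apply epenthesis: pamasgohapo → pamasugohapo.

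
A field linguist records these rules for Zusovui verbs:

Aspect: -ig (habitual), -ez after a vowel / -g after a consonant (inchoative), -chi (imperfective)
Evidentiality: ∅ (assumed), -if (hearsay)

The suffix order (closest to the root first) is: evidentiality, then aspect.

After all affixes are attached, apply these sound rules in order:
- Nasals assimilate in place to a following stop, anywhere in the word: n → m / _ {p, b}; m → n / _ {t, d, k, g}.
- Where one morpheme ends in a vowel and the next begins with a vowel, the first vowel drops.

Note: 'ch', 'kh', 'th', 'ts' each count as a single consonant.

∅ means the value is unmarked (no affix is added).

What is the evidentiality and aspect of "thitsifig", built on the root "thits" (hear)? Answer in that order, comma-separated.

Segment: thits-if-ig.
evidentiality: -if → hearsay.
aspect: -ig → habitual.

hearsay, habitual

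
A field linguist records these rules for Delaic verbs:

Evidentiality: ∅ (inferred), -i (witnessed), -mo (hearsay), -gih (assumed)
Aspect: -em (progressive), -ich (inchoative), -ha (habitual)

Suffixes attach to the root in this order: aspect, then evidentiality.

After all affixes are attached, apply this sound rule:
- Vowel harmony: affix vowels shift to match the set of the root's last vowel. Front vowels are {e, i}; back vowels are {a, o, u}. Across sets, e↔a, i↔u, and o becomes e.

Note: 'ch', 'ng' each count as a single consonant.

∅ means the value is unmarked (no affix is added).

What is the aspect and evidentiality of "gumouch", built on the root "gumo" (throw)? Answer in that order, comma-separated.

inchoative, inferred

Segment: gumo-ich.
aspect: -ich → inchoative.
evidentiality: ∅ → inferred.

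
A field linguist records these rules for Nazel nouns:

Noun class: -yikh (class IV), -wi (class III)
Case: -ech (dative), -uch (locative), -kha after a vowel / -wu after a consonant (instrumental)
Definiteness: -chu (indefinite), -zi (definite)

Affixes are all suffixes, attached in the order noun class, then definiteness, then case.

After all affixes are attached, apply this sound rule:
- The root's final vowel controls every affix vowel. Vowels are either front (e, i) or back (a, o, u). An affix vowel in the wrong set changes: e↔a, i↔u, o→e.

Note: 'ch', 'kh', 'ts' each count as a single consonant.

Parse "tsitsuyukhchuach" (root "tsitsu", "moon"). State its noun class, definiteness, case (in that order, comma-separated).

class IV, indefinite, dative

Segment: tsitsu-yikh-chu-ech.
noun class: -yikh → class IV.
definiteness: -chu → indefinite.
case: -ech → dative.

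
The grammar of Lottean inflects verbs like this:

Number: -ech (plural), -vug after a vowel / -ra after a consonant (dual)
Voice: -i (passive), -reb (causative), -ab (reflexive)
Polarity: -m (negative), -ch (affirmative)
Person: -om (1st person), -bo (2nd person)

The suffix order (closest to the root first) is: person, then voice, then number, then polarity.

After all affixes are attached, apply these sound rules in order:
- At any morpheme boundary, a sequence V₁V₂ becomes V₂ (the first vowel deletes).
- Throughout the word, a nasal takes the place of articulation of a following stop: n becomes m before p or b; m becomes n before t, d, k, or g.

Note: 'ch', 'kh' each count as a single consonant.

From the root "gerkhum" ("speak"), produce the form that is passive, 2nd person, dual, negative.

gerkhumbivugm

Attach person 2nd person -bo → gerkhumbo.
Attach voice passive -i → gerkhumboi.
Attach number dual -vug (after vowel 'i') → gerkhumboivug.
Attach polarity negative -m → gerkhumboivugm.
Apply vowel deletion: gerkhumboivugm → gerkhumbivugm.
Nasal assimilation: no change.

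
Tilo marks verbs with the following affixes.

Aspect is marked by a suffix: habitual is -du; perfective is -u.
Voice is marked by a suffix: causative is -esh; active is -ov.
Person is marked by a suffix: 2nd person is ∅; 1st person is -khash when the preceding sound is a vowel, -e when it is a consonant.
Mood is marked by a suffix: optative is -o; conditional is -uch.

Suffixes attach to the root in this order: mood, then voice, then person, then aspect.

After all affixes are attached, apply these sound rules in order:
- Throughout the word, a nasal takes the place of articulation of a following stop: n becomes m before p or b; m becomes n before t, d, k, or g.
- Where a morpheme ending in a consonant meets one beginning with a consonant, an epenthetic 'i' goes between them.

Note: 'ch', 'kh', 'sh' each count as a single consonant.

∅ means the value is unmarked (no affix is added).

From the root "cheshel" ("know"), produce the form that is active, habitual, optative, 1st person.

Attach mood optative -o → cheshelo.
Attach voice active -ov → chesheloov.
Attach person 1st person -e (after consonant 'v') → chesheloove.
Attach aspect habitual -du → chesheloovedu.
Nasal assimilation: no change.
Epenthesis: no change.

chesheloovedu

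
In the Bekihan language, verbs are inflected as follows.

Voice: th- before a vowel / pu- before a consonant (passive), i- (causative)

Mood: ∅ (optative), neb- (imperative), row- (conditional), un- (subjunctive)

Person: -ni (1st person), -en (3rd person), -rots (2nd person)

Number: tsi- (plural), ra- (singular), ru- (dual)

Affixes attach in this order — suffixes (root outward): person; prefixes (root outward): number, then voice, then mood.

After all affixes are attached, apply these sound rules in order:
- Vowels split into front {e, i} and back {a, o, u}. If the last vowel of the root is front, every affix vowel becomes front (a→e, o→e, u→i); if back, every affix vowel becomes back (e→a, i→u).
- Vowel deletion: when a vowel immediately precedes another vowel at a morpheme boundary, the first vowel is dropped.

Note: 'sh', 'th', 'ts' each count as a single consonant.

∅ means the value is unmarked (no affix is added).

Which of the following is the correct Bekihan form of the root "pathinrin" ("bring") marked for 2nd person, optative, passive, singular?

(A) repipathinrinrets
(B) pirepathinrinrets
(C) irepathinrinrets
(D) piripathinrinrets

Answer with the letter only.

Attach number singular ra- → rapathinrin.
Attach voice passive pu- (before consonant 'r') → purapathinrin.
Attach person 2nd person -rots → purapathinrinrots.
mood = optative: zero marking, form stays purapathinrinrots.
Apply vowel harmony: purapathinrinrots → pirepathinrinrets.
Vowel deletion: no change.
So the correct form is pirepathinrinrets, option (B).
(A) repipathinrinrets is wrong: it has the affixes in the wrong order.
(D) piripathinrinrets is wrong: it uses dual instead of singular for number.
(C) irepathinrinrets is wrong: it uses causative instead of passive for voice.

B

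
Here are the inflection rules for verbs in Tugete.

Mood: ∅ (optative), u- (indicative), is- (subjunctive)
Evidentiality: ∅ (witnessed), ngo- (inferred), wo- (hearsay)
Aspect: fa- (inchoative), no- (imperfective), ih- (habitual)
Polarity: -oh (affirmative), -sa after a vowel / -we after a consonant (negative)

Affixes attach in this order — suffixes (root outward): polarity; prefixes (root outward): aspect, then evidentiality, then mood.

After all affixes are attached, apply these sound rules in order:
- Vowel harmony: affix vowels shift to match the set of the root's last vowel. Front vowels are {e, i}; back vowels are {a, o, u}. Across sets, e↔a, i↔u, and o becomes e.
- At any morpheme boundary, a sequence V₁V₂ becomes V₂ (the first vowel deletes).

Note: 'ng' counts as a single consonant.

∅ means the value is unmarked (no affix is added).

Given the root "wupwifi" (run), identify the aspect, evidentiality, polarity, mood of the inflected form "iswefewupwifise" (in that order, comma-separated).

inchoative, hearsay, negative, subjunctive

Segment: is-wo-fa-wupwifi-sa.
aspect: fa- → inchoative.
evidentiality: wo- → hearsay.
polarity: -sa/we → negative.
mood: is- → subjunctive.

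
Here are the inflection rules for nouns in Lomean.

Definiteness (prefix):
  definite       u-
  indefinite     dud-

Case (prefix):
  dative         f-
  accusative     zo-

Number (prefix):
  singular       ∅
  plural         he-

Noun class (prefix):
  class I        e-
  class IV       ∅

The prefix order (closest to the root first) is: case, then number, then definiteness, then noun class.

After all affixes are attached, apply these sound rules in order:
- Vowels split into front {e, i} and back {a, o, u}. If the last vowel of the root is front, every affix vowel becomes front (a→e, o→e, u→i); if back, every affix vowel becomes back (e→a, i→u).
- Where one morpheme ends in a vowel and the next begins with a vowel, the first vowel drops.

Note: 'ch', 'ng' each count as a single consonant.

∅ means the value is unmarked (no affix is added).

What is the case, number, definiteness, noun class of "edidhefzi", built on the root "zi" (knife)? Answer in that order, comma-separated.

dative, plural, indefinite, class I

Segment: e-dud-he-f-zi.
case: f- → dative.
number: he- → plural.
definiteness: dud- → indefinite.
noun class: e- → class I.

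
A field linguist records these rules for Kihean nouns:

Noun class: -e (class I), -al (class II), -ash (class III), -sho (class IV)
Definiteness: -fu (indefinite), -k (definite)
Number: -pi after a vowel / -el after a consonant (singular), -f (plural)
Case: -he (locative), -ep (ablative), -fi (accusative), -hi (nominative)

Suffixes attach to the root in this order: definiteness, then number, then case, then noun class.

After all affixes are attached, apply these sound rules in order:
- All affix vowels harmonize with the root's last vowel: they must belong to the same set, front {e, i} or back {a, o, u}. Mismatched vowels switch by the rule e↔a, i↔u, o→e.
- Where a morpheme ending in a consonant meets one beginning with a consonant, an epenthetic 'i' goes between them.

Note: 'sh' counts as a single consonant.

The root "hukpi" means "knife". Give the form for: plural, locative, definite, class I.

Attach definiteness definite -k → hukpik.
Attach number plural -f → hukpikf.
Attach case locative -he → hukpikfhe.
Attach noun class class I -e → hukpikfhee.
Vowel harmony: no change.
Apply epenthesis: hukpikfhee → hukpikifihee.

hukpikifihee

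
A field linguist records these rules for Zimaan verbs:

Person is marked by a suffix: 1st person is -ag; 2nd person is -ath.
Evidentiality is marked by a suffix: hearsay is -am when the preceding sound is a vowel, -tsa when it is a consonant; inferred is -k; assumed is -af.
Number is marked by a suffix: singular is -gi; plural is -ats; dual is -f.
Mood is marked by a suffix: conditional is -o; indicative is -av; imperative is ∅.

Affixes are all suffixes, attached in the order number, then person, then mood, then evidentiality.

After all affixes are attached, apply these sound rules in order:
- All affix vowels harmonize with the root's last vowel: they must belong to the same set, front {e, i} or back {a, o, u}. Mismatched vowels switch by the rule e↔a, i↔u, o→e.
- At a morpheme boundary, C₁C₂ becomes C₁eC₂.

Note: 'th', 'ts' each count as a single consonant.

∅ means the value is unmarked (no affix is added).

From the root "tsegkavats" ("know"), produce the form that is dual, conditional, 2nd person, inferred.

Attach number dual -f → tsegkavatsf.
Attach person 2nd person -ath → tsegkavatsfath.
Attach mood conditional -o → tsegkavatsfatho.
Attach evidentiality inferred -k → tsegkavatsfathok.
Vowel harmony: no change.
Apply epenthesis: tsegkavatsfathok → tsegkavatsefathok.

tsegkavatsefathok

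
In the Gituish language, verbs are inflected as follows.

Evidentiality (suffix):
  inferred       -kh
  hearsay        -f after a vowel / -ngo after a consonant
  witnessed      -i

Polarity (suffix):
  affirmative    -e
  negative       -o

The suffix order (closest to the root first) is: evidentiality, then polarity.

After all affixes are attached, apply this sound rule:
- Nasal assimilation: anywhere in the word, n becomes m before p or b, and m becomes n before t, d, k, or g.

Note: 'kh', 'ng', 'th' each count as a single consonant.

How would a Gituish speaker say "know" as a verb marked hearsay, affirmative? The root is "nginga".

ngingafe

Attach evidentiality hearsay -f (after vowel 'a') → ngingaf.
Attach polarity affirmative -e → ngingafe.
Nasal assimilation: no change.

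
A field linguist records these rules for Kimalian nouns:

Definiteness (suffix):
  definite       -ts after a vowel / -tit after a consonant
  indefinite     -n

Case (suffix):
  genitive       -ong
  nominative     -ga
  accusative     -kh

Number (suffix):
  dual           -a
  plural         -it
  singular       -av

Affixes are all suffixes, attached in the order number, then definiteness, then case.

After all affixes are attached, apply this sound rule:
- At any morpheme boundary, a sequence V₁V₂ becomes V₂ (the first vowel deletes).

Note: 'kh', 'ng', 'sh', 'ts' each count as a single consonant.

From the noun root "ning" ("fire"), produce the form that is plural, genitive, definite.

Attach number plural -it → ningit.
Attach definiteness definite -tit (after consonant 't') → ningittit.
Attach case genitive -ong → ningittitong.
Vowel deletion: no change.

ningittitong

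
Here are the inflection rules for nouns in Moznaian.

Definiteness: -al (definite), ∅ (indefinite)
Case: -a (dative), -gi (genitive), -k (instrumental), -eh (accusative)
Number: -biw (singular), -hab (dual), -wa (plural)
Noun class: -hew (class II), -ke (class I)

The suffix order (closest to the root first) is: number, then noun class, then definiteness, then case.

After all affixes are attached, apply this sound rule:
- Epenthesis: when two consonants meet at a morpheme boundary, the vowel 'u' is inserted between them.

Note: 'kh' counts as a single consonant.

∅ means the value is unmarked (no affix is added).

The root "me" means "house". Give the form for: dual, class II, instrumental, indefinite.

Attach number dual -hab → mehab.
Attach noun class class II -hew → mehabhew.
definiteness = indefinite: zero marking, form stays mehabhew.
Attach case instrumental -k → mehabhewk.
Apply epenthesis: mehabhewk → mehabuhewuk.

mehabuhewuk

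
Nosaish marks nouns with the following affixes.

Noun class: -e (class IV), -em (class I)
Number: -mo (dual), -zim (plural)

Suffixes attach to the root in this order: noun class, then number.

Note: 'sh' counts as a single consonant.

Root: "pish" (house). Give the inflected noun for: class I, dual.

pishemmo

Attach noun class class I -em → pishem.
Attach number dual -mo → pishemmo.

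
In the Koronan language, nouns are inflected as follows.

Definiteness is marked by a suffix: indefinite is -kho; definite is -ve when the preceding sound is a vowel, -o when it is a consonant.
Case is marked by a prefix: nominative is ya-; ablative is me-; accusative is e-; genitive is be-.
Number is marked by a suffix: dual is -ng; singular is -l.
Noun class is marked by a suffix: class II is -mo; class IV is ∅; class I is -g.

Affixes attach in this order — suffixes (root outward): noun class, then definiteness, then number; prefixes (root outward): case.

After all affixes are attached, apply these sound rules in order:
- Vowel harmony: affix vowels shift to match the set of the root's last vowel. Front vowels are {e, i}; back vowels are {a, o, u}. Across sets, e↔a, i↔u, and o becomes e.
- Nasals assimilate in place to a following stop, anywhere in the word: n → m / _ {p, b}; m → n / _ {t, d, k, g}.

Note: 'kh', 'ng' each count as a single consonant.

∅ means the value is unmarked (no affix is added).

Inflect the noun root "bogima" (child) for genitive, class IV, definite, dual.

babogimavang

Attach case genitive be- → bebogima.
noun class = class IV: zero marking, form stays bebogima.
Attach definiteness definite -ve (after vowel 'a') → bebogimave.
Attach number dual -ng → bebogimaveng.
Apply vowel harmony: bebogimaveng → babogimavang.
Nasal assimilation: no change.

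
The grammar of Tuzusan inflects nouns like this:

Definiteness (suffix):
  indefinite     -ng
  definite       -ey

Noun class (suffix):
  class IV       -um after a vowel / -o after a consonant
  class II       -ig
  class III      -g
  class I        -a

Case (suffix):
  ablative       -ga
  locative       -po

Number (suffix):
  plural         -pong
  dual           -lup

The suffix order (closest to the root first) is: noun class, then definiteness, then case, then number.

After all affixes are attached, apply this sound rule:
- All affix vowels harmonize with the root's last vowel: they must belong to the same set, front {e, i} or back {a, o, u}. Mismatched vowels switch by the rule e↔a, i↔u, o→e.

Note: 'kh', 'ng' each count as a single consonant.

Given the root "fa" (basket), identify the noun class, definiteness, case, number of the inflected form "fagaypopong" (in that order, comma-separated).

class III, definite, locative, plural

Segment: fa-g-ey-po-pong.
noun class: -g → class III.
definiteness: -ey → definite.
case: -po → locative.
number: -pong → plural.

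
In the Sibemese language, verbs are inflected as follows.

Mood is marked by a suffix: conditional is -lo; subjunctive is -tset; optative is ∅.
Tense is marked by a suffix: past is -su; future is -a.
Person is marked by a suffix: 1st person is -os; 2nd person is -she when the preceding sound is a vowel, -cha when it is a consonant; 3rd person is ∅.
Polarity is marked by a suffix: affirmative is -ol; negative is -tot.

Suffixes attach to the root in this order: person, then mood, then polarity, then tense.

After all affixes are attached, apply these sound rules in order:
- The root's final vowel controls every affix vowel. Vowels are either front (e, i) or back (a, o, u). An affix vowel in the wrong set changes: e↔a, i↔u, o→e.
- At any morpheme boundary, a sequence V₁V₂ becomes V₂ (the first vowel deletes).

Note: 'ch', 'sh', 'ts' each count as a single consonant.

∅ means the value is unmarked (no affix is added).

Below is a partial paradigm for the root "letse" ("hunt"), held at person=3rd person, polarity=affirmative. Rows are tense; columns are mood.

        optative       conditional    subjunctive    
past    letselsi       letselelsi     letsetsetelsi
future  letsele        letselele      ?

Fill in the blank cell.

letsetsetele

person = 3rd person: zero marking, form stays letse.
Attach mood subjunctive -tset → letsetset.
Attach polarity affirmative -ol → letsetsetol.
Attach tense future -a → letsetsetola.
Apply vowel harmony: letsetsetola → letsetsetele.
Vowel deletion: no change.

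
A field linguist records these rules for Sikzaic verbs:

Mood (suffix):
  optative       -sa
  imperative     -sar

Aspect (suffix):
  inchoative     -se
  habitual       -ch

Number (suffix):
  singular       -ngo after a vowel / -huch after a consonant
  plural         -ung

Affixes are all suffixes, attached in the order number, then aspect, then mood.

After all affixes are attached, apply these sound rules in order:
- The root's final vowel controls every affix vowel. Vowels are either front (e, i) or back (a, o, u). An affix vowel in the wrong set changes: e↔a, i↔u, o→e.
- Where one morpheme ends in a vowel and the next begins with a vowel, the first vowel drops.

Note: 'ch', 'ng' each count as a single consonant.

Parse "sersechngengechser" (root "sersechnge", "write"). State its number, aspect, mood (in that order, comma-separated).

Segment: sersechnge-ngo-ch-sar.
number: -ngo/huch → singular.
aspect: -ch → habitual.
mood: -sar → imperative.

singular, habitual, imperative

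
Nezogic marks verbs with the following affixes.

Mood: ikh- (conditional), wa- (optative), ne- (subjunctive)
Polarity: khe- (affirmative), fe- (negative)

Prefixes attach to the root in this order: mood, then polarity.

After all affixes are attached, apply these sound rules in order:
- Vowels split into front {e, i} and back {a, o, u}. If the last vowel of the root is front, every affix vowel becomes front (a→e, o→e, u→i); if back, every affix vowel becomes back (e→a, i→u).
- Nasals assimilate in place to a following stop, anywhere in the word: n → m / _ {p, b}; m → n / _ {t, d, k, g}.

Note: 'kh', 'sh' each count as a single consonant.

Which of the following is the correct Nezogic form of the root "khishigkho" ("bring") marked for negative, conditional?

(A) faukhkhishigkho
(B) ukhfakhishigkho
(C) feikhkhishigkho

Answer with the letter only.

A

Attach mood conditional ikh- → ikhkhishigkho.
Attach polarity negative fe- → feikhkhishigkho.
Apply vowel harmony: feikhkhishigkho → faukhkhishigkho.
Nasal assimilation: no change.
So the correct form is faukhkhishigkho, option (A).
(B) ukhfakhishigkho is wrong: it has the affixes in the wrong order.
(C) feikhkhishigkho is wrong: it fails to apply the sound rule(s).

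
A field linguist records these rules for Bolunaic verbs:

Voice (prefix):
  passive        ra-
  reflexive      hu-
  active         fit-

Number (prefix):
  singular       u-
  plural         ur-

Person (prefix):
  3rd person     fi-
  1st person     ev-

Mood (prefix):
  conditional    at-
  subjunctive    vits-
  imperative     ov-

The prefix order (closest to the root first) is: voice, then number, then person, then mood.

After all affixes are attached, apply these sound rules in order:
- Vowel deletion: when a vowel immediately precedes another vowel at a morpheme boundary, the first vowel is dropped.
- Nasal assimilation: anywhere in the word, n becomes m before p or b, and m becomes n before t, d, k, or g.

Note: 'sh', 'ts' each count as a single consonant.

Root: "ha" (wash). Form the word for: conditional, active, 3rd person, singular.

atfufitha

Attach voice active fit- → fitha.
Attach number singular u- → ufitha.
Attach person 3rd person fi- → fiufitha.
Attach mood conditional at- → atfiufitha.
Apply vowel deletion: atfiufitha → atfufitha.
Nasal assimilation: no change.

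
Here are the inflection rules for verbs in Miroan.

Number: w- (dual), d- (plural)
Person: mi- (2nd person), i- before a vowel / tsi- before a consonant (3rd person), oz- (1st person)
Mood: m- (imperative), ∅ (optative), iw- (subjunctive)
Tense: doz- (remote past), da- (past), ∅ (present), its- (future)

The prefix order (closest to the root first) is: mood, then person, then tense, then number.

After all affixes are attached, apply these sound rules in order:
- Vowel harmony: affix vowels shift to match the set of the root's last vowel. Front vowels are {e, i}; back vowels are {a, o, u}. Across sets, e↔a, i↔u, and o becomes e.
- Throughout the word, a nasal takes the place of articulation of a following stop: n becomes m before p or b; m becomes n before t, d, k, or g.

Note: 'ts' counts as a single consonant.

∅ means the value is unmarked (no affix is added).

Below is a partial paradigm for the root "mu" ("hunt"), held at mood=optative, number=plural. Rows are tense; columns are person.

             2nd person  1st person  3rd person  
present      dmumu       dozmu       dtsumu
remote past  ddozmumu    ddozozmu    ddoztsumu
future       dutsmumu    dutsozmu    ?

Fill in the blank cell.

mood = optative: zero marking, form stays mu.
Attach person 3rd person tsi- (before consonant 'm') → tsimu.
Attach tense future its- → itstsimu.
Attach number plural d- → ditstsimu.
Apply vowel harmony: ditstsimu → dutstsumu.
Nasal assimilation: no change.

dutstsumu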